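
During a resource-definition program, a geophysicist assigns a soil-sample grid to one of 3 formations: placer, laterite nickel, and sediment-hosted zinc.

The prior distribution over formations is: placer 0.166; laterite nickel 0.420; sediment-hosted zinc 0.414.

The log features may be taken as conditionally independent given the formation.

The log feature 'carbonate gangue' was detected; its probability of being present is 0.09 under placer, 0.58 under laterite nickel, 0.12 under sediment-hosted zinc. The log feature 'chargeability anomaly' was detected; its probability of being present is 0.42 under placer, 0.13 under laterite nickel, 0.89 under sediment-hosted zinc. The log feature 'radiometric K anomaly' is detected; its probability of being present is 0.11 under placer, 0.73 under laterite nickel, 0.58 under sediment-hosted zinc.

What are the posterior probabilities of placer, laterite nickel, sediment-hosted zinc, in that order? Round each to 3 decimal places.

By Bayes' rule with conditional independence, the unnormalized weight for each hypothesis is prior × ∏ likelihoods:
  placer: 0.166 × 0.09 × 0.42 × 0.11 = 0.00069023
  laterite nickel: 0.420 × 0.58 × 0.13 × 0.73 = 0.023118
  sediment-hosted zinc: 0.414 × 0.12 × 0.89 × 0.58 = 0.025645
Normalizing constant Z = 0.00069023 + 0.023118 + 0.025645 = 0.049453.
P(placer | evidence) = 0.00069023 / 0.049453 ≈ 0.014
P(laterite nickel | evidence) = 0.023118 / 0.049453 ≈ 0.467
P(sediment-hosted zinc | evidence) = 0.025645 / 0.049453 ≈ 0.519

0.014, 0.467, 0.519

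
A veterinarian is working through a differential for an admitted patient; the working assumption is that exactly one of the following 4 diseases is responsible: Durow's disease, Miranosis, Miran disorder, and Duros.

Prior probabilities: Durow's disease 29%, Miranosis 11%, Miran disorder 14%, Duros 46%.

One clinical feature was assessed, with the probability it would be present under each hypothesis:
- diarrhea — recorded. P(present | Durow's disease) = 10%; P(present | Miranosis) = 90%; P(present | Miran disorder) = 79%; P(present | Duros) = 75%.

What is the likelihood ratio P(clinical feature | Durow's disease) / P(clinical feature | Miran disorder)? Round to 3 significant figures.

0.127

Likelihood of this clinical feature under each hypothesis:
  Durow's disease: 0.1
  Miran disorder: 0.79
Bayes factor = 0.1 / 0.79 ≈ 0.127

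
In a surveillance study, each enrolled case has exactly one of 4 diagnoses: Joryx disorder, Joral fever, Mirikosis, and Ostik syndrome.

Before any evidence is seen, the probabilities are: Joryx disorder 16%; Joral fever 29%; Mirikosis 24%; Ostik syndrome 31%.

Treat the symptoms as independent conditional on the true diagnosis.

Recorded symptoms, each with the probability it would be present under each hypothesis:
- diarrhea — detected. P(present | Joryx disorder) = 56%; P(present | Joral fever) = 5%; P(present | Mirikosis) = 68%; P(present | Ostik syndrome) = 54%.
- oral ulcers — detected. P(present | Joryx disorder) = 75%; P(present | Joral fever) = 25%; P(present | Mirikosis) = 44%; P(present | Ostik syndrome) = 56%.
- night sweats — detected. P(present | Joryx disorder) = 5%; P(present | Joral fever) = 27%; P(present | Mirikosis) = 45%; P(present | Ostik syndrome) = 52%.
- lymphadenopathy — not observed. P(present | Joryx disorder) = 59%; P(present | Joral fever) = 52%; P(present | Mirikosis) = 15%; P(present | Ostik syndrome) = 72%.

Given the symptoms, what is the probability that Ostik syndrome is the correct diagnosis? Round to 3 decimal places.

0.318

By Bayes' rule with conditional independence, the unnormalized weight for each hypothesis is prior × ∏ likelihoods (using 1 − P(present | H) for each absent symptom):
  Joryx disorder: 0.16 × 0.56 × 0.75 × 0.05 × (1 − 0.59) = 0.0013776
  Joral fever: 0.29 × 0.05 × 0.25 × 0.27 × (1 − 0.52) = 0.0004698
  Mirikosis: 0.24 × 0.68 × 0.44 × 0.45 × (1 − 0.15) = 0.027467
  Ostik syndrome: 0.31 × 0.54 × 0.56 × 0.52 × (1 − 0.72) = 0.013649
Marginal likelihood of the evidence = 0.042963.
P(Ostik syndrome | evidence) = 0.013649 / 0.042963 ≈ 0.318.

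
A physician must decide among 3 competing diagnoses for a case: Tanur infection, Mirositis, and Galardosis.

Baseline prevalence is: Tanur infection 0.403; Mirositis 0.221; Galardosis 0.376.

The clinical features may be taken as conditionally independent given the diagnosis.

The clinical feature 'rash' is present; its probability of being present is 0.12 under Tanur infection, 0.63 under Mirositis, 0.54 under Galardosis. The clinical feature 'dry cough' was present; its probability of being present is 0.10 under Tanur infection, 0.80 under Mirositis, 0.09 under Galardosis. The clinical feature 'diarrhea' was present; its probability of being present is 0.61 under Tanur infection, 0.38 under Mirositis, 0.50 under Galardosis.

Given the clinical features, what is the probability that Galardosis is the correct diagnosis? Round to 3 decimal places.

0.168

By Bayes' rule with conditional independence, the unnormalized weight for each hypothesis is prior × ∏ likelihoods:
  Tanur infection: 0.403 × 0.12 × 0.10 × 0.61 = 0.00295
  Mirositis: 0.221 × 0.63 × 0.80 × 0.38 = 0.042326
  Galardosis: 0.376 × 0.54 × 0.09 × 0.50 = 0.0091368
The unnormalized weights sum to 0.054413.
P(Galardosis | evidence) = 0.0091368 / 0.054413 ≈ 0.168.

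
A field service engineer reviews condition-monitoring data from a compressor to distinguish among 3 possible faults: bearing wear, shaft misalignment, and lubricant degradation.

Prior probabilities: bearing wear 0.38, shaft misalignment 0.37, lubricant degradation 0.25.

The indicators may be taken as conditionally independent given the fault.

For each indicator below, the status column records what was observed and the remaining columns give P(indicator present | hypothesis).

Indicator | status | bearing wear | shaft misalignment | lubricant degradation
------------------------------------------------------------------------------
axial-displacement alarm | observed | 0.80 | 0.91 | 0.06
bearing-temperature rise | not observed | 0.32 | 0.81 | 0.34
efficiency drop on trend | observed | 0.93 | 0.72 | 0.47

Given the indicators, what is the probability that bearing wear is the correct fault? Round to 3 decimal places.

By Bayes' rule with conditional independence, the unnormalized weight for each hypothesis is prior × ∏ likelihoods (using 1 − P(present | H) for each absent indicator):
  bearing wear: 0.38 × 0.80 × (1 − 0.32) × 0.93 = 0.19225
  shaft misalignment: 0.37 × 0.91 × (1 − 0.81) × 0.72 = 0.046061
  lubricant degradation: 0.25 × 0.06 × (1 − 0.34) × 0.47 = 0.004653
The unnormalized weights sum to 0.24296.
P(bearing wear | evidence) = 0.19225 / 0.24296 ≈ 0.791.

0.791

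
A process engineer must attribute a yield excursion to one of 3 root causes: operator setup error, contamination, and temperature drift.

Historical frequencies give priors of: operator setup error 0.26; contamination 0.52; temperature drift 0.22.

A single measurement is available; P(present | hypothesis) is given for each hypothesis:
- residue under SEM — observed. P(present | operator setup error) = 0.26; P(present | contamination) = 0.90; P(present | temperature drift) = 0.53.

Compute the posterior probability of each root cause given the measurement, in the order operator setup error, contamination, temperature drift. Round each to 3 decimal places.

By Bayes' rule, the unnormalized weight for each hypothesis is prior × likelihood:
  operator setup error: 0.26 × 0.26 = 0.0676
  contamination: 0.52 × 0.90 = 0.468
  temperature drift: 0.22 × 0.53 = 0.1166
The unnormalized weights sum to 0.6522.
P(operator setup error | evidence) = 0.0676 / 0.6522 ≈ 0.104
P(contamination | evidence) = 0.468 / 0.6522 ≈ 0.718
P(temperature drift | evidence) = 0.1166 / 0.6522 ≈ 0.179

0.104, 0.718, 0.179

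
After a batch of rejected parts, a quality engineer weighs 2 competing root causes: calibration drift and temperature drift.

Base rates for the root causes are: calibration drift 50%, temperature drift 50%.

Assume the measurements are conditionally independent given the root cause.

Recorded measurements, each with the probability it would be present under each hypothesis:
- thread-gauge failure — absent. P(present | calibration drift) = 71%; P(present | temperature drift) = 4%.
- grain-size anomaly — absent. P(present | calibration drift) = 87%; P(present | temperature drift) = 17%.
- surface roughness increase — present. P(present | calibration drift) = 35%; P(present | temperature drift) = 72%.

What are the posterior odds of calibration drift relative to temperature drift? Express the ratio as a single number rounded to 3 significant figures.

Posterior odds equal prior odds times the likelihood ratio; only the two competing hypotheses matter (using 1 − P(present | H) for each absent measurement).
  calibration drift: 0.50 × (1 − 0.71) × (1 − 0.87) × 0.35 = 0.0065975
  temperature drift: 0.50 × (1 − 0.04) × (1 − 0.17) × 0.72 = 0.28685
Posterior odds = 0.0065975 / 0.28685 ≈ 0.0230.

0.0230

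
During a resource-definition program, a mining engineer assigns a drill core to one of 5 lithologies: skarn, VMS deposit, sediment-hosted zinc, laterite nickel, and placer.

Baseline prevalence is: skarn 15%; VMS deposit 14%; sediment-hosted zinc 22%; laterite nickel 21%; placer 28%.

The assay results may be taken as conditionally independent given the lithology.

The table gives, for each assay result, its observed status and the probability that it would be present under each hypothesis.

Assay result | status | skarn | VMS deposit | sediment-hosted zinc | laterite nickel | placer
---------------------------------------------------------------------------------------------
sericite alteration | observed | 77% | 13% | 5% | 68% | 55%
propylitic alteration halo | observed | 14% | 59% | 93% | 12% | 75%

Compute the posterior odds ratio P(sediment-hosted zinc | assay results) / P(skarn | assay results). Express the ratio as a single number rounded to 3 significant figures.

Posterior odds equal prior odds times the likelihood ratio; only the two competing hypotheses matter.
  sediment-hosted zinc: 0.22 × 0.05 × 0.93 = 0.01023
  skarn: 0.15 × 0.77 × 0.14 = 0.01617
Posterior odds = 0.01023 / 0.01617 ≈ 0.633.

0.633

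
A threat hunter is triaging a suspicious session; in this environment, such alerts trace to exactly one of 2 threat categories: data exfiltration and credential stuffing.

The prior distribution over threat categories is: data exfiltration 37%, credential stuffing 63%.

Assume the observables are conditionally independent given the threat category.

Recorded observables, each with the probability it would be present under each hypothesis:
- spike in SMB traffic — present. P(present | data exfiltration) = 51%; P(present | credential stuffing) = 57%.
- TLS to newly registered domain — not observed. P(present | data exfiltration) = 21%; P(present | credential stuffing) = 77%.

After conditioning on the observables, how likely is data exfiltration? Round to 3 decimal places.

Multiply each prior by the joint likelihood of the observable pattern (using 1 − P(present | H) for each absent observable):
  data exfiltration: 0.37 × 0.51 × (1 − 0.21) = 0.14907
  credential stuffing: 0.63 × 0.57 × (1 − 0.77) = 0.082593
Normalizing constant Z = 0.14907 + 0.082593 = 0.23167.
P(data exfiltration | evidence) = 0.14907 / 0.23167 ≈ 0.643.

0.643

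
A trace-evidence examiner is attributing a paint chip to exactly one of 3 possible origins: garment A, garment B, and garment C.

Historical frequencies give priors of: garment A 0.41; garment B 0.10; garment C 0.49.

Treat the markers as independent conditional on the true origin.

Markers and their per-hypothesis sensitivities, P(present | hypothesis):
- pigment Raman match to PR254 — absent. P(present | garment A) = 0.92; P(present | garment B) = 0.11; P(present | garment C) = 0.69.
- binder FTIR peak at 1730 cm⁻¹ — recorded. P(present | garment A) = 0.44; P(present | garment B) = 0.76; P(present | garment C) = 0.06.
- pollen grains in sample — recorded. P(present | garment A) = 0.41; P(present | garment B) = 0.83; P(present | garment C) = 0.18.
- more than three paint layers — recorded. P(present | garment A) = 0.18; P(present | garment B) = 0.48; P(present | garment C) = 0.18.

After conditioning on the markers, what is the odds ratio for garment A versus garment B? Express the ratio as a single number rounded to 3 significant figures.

Posterior odds equal prior odds times the likelihood ratio; only the two competing hypotheses matter (using 1 − P(present | H) for each absent marker).
  garment A: 0.41 × (1 − 0.92) × 0.44 × 0.41 × 0.18 = 0.0010651
  garment B: 0.10 × (1 − 0.11) × 0.76 × 0.83 × 0.48 = 0.026948
Odds(garment A : garment B) = 0.0010651 / 0.026948 ≈ 0.0395.

0.0395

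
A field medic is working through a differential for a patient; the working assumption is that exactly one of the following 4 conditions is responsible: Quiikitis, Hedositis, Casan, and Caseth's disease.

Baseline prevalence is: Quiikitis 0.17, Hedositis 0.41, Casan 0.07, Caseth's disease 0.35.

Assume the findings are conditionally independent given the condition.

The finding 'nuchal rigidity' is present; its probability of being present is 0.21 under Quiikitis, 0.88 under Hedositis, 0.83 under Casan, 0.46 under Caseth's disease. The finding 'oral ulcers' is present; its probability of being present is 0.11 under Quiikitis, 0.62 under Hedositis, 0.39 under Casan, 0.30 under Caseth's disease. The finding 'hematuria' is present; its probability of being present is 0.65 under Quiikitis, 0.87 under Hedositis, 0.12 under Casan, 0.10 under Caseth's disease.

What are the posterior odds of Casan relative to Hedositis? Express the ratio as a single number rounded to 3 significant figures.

Posterior odds equal prior odds times the likelihood ratio; only the two competing hypotheses matter.
  Casan: 0.07 × 0.83 × 0.39 × 0.12 = 0.0027191
  Hedositis: 0.41 × 0.88 × 0.62 × 0.87 = 0.19462
Odds(Casan : Hedositis) = 0.0027191 / 0.19462 ≈ 0.0140.

0.0140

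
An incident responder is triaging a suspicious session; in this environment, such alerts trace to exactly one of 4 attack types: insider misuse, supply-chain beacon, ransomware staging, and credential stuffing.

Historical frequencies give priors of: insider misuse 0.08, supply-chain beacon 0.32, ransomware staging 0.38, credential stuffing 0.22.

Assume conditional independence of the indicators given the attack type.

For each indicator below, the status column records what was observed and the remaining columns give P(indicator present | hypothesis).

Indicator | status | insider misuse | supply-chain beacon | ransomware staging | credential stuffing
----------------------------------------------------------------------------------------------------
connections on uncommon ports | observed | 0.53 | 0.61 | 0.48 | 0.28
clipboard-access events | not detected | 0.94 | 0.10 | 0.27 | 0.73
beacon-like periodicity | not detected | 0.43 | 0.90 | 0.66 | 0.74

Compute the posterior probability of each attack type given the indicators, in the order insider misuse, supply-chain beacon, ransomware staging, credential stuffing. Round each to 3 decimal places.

0.021, 0.256, 0.660, 0.063

By Bayes' rule with conditional independence, the unnormalized weight for each hypothesis is prior × ∏ likelihoods (using 1 − P(present | H) for each absent indicator):
  insider misuse: 0.08 × 0.53 × (1 − 0.94) × (1 − 0.43) = 0.0014501
  supply-chain beacon: 0.32 × 0.61 × (1 − 0.10) × (1 − 0.90) = 0.017568
  ransomware staging: 0.38 × 0.48 × (1 − 0.27) × (1 − 0.66) = 0.045272
  credential stuffing: 0.22 × 0.28 × (1 − 0.73) × (1 − 0.74) = 0.0043243
Marginal likelihood of the evidence = 0.068614.
P(insider misuse | evidence) = 0.0014501 / 0.068614 ≈ 0.021
P(supply-chain beacon | evidence) = 0.017568 / 0.068614 ≈ 0.256
P(ransomware staging | evidence) = 0.045272 / 0.068614 ≈ 0.660
P(credential stuffing | evidence) = 0.0043243 / 0.068614 ≈ 0.063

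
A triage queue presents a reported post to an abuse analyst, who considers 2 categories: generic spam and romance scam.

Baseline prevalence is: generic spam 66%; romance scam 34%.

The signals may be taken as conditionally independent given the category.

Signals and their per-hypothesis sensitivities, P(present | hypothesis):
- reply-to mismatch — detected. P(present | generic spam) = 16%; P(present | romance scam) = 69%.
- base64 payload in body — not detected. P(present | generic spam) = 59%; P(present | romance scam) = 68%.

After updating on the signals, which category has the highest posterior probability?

Multiply each prior by the joint likelihood of the signal pattern (using 1 − P(present | H) for each absent signal):
  generic spam: 0.66 × 0.16 × (1 − 0.59) = 0.043296
  romance scam: 0.34 × 0.69 × (1 − 0.68) = 0.075072
Normalizing constant Z = 0.043296 + 0.075072 = 0.11837.
P(generic spam | evidence) ≈ 0.043296 / 0.11837 ≈ 0.366
P(romance scam | evidence) ≈ 0.075072 / 0.11837 ≈ 0.634
The largest is 0.634, so romance scam is most probable.

romance scam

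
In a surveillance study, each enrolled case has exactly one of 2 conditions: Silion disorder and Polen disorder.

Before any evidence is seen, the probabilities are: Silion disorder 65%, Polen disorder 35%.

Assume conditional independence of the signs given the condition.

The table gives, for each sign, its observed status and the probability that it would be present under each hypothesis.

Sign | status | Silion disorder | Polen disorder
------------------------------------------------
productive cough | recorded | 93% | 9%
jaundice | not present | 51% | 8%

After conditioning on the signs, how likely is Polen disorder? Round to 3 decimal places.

0.089

Multiply each prior by the joint likelihood of the sign pattern (using 1 − P(present | H) for each absent sign):
  Silion disorder: 0.65 × 0.93 × (1 − 0.51) = 0.2962
  Polen disorder: 0.35 × 0.09 × (1 − 0.08) = 0.02898
The unnormalized weights sum to 0.32519.
P(Polen disorder | evidence) = 0.02898 / 0.32519 ≈ 0.089.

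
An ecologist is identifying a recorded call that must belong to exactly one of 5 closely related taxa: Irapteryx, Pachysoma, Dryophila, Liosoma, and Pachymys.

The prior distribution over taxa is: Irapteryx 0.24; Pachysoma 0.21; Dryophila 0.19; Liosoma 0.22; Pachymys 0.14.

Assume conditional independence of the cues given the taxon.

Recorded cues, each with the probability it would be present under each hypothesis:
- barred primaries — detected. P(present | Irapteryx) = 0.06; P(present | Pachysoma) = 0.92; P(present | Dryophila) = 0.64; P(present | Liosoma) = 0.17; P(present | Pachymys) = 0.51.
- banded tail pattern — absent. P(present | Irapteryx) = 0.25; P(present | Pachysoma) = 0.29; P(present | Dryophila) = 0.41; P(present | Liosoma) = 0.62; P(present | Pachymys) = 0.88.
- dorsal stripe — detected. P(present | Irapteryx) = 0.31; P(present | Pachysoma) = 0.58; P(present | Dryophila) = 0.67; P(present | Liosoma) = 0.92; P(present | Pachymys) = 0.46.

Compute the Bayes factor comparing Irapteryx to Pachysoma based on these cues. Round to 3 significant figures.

0.0368

Take the product of per-cue likelihoods under each hypothesis (using 1 − P(present | H) for each absent cue), then divide.
  Irapteryx: 0.06 × (1 − 0.25) × 0.31 = 0.01395
  Pachysoma: 0.92 × (1 − 0.29) × 0.58 = 0.37886
Bayes factor = 0.01395 / 0.37886 ≈ 0.0368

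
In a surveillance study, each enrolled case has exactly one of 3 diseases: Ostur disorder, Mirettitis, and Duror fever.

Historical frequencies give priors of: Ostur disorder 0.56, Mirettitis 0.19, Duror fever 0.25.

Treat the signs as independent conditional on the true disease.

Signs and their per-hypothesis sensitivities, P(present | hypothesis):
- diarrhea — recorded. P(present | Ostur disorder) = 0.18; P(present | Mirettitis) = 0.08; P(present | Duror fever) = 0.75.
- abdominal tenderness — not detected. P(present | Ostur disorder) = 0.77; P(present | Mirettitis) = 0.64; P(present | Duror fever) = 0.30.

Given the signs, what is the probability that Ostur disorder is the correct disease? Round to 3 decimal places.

0.145

For each hypothesis, the unnormalized posterior weight is prior × product of the sign likelihoods (using 1 − P(present | H) for each absent sign):
  Ostur disorder: 0.56 × 0.18 × (1 − 0.77) = 0.023184
  Mirettitis: 0.19 × 0.08 × (1 − 0.64) = 0.005472
  Duror fever: 0.25 × 0.75 × (1 − 0.30) = 0.13125
Marginal likelihood of the evidence = 0.15991.
P(Ostur disorder | evidence) = 0.023184 / 0.15991 ≈ 0.145.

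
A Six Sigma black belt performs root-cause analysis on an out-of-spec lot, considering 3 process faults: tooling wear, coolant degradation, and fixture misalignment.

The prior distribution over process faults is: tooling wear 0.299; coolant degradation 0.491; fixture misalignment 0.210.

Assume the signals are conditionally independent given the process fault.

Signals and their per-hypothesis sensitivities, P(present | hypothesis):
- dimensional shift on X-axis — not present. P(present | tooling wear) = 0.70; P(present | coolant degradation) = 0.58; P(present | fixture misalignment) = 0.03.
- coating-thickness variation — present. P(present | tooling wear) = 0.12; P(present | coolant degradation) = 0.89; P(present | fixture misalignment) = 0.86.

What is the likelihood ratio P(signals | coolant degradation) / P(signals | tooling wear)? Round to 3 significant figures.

10.4

Joint likelihood of the signal pattern under each hypothesis (using 1 − P(present | H) for each absent signal):
  coolant degradation: (1 − 0.58) × 0.89 = 0.3738
  tooling wear: (1 − 0.70) × 0.12 = 0.036
Bayes factor = 0.3738 / 0.036 ≈ 10.4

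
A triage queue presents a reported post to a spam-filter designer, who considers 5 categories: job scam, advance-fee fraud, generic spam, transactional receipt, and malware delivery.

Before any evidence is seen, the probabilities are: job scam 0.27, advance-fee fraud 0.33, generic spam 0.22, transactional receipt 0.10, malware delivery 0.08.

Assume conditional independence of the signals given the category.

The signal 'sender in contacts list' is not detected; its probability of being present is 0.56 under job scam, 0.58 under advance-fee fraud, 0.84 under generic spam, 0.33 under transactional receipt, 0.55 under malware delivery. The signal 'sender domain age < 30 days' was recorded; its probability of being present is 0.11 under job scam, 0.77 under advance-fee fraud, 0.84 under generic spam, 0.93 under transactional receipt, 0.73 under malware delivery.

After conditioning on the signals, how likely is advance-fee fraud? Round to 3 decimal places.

For each hypothesis, the unnormalized posterior weight is prior × product of the signal likelihoods (using 1 − P(present | H) for each absent signal):
  job scam: 0.27 × (1 − 0.56) × 0.11 = 0.013068
  advance-fee fraud: 0.33 × (1 − 0.58) × 0.77 = 0.10672
  generic spam: 0.22 × (1 − 0.84) × 0.84 = 0.029568
  transactional receipt: 0.10 × (1 − 0.33) × 0.93 = 0.06231
  malware delivery: 0.08 × (1 − 0.55) × 0.73 = 0.02628
The unnormalized weights sum to 0.23795.
P(advance-fee fraud | evidence) = 0.10672 / 0.23795 ≈ 0.449.

0.449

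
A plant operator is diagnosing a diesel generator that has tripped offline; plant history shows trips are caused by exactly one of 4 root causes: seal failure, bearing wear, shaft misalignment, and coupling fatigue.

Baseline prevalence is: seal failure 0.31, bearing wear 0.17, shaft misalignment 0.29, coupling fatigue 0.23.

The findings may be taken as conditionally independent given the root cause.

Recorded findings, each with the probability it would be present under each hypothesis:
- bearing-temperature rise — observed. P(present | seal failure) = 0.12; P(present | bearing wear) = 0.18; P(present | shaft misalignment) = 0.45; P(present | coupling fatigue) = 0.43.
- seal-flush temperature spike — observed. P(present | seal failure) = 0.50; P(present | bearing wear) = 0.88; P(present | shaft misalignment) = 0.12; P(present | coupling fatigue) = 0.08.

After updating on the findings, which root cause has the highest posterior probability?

bearing wear

By Bayes' rule with conditional independence, the unnormalized weight for each hypothesis is prior × ∏ likelihoods:
  seal failure: 0.31 × 0.12 × 0.50 = 0.0186
  bearing wear: 0.17 × 0.18 × 0.88 = 0.026928
  shaft misalignment: 0.29 × 0.45 × 0.12 = 0.01566
  coupling fatigue: 0.23 × 0.43 × 0.08 = 0.007912
Normalizing constant Z = 0.0186 + 0.026928 + 0.01566 + 0.007912 = 0.0691.
P(seal failure | evidence) ≈ 0.0186 / 0.0691 ≈ 0.269
P(bearing wear | evidence) ≈ 0.026928 / 0.0691 ≈ 0.390
P(shaft misalignment | evidence) ≈ 0.01566 / 0.0691 ≈ 0.227
P(coupling fatigue | evidence) ≈ 0.007912 / 0.0691 ≈ 0.115
The largest is 0.390, so bearing wear is most probable.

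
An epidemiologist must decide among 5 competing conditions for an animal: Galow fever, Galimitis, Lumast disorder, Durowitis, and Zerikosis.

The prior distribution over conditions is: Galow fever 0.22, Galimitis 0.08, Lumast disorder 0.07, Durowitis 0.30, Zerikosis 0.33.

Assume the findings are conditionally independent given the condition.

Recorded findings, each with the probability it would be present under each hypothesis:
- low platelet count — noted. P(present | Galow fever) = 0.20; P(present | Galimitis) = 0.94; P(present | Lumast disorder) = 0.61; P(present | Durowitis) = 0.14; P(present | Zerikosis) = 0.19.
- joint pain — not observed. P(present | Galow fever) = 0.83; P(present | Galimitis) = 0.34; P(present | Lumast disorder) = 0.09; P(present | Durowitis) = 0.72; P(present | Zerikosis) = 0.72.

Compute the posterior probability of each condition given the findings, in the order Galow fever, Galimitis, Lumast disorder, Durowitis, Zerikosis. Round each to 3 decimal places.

0.060, 0.396, 0.310, 0.094, 0.140

By Bayes' rule with conditional independence, the unnormalized weight for each hypothesis is prior × ∏ likelihoods (using 1 − P(present | H) for each absent finding):
  Galow fever: 0.22 × 0.20 × (1 − 0.83) = 0.00748
  Galimitis: 0.08 × 0.94 × (1 − 0.34) = 0.049632
  Lumast disorder: 0.07 × 0.61 × (1 − 0.09) = 0.038857
  Durowitis: 0.30 × 0.14 × (1 − 0.72) = 0.01176
  Zerikosis: 0.33 × 0.19 × (1 − 0.72) = 0.017556
Marginal likelihood of the evidence = 0.12529.
P(Galow fever | evidence) = 0.00748 / 0.12529 ≈ 0.060
P(Galimitis | evidence) = 0.049632 / 0.12529 ≈ 0.396
P(Lumast disorder | evidence) = 0.038857 / 0.12529 ≈ 0.310
P(Durowitis | evidence) = 0.01176 / 0.12529 ≈ 0.094
P(Zerikosis | evidence) = 0.017556 / 0.12529 ≈ 0.140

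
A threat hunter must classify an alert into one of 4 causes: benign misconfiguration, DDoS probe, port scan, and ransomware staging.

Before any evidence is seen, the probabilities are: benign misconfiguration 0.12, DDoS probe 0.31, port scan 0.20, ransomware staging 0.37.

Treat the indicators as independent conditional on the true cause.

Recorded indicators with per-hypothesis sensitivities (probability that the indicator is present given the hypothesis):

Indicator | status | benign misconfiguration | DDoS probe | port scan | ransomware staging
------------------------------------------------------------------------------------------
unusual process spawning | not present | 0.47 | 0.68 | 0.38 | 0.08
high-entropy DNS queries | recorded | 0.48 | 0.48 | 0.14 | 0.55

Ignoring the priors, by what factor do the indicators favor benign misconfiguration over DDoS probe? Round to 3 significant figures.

The Bayes factor is the ratio of the joint likelihoods of the indicator pattern under the two hypotheses (using 1 − P(present | H) for each absent indicator).
  benign misconfiguration: (1 − 0.47) × 0.48 = 0.2544
  DDoS probe: (1 − 0.68) × 0.48 = 0.1536
Bayes factor = 0.2544 / 0.1536 ≈ 1.66

1.66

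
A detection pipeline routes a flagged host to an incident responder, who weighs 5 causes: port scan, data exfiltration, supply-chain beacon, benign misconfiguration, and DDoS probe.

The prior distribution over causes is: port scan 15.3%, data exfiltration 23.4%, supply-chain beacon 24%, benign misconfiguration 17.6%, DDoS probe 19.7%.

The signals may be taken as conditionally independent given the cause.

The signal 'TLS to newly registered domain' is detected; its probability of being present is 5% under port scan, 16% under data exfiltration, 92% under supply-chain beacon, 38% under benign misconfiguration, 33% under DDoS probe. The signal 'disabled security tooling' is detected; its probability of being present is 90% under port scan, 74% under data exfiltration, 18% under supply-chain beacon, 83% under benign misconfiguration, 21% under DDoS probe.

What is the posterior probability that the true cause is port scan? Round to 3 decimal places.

0.048

By Bayes' rule with conditional independence, the unnormalized weight for each hypothesis is prior × ∏ likelihoods:
  port scan: 0.153 × 0.05 × 0.90 = 0.006885
  data exfiltration: 0.234 × 0.16 × 0.74 = 0.027706
  supply-chain beacon: 0.240 × 0.92 × 0.18 = 0.039744
  benign misconfiguration: 0.176 × 0.38 × 0.83 = 0.05551
  DDoS probe: 0.197 × 0.33 × 0.21 = 0.013652
Marginal likelihood of the evidence = 0.1435.
P(port scan | evidence) = 0.006885 / 0.1435 ≈ 0.048.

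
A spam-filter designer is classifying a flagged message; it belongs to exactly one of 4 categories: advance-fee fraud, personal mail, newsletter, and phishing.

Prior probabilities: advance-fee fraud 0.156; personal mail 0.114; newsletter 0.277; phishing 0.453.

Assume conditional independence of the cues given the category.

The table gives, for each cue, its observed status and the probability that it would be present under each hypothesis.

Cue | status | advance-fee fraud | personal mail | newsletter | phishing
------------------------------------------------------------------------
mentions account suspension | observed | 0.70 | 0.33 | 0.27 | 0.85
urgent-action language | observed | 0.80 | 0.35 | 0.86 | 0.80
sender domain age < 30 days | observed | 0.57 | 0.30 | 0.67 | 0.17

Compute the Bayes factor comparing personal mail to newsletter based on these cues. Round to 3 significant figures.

0.223

The Bayes factor is the ratio of the joint likelihoods of the cue pattern under the two hypotheses.
  personal mail: 0.33 × 0.35 × 0.30 = 0.03465
  newsletter: 0.27 × 0.86 × 0.67 = 0.15557
Bayes factor = 0.03465 / 0.15557 ≈ 0.223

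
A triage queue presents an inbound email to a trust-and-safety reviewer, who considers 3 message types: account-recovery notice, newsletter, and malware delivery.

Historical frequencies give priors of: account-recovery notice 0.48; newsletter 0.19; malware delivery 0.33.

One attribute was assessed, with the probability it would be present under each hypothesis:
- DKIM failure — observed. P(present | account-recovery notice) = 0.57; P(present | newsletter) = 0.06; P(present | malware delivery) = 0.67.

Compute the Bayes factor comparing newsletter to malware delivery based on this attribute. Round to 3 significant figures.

0.0896

The Bayes factor is the ratio of the two likelihoods.
  newsletter: 0.06
  malware delivery: 0.67
Bayes factor = 0.06 / 0.67 ≈ 0.0896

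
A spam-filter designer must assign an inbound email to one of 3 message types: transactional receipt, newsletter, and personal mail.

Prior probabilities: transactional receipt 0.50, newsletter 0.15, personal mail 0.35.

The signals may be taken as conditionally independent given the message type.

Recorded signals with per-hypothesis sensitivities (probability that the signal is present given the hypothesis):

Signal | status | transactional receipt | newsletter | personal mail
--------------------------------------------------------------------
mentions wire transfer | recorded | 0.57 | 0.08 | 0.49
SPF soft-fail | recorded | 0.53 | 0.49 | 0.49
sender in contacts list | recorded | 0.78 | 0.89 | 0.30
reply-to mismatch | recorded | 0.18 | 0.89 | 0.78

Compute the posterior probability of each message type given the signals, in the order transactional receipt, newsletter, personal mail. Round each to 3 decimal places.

For each hypothesis, the unnormalized posterior weight is prior × product of the signal likelihoods:
  transactional receipt: 0.50 × 0.57 × 0.53 × 0.78 × 0.18 = 0.021207
  newsletter: 0.15 × 0.08 × 0.49 × 0.89 × 0.89 = 0.0046575
  personal mail: 0.35 × 0.49 × 0.49 × 0.30 × 0.78 = 0.019664
The unnormalized weights sum to 0.045529.
P(transactional receipt | evidence) = 0.021207 / 0.045529 ≈ 0.466
P(newsletter | evidence) = 0.0046575 / 0.045529 ≈ 0.102
P(personal mail | evidence) = 0.019664 / 0.045529 ≈ 0.432

0.466, 0.102, 0.432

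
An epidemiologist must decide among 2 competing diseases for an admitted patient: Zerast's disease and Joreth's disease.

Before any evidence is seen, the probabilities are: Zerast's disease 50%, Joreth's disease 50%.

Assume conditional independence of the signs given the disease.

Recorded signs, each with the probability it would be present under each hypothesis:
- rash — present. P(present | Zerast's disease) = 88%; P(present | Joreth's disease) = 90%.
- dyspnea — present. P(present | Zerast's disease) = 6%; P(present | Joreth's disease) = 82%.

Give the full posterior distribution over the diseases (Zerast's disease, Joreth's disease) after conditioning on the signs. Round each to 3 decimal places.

0.067, 0.933

By Bayes' rule with conditional independence, the unnormalized weight for each hypothesis is prior × ∏ likelihoods:
  Zerast's disease: 0.50 × 0.88 × 0.06 = 0.0264
  Joreth's disease: 0.50 × 0.90 × 0.82 = 0.369
Marginal likelihood of the evidence = 0.3954.
P(Zerast's disease | evidence) = 0.0264 / 0.3954 ≈ 0.067
P(Joreth's disease | evidence) = 0.369 / 0.3954 ≈ 0.933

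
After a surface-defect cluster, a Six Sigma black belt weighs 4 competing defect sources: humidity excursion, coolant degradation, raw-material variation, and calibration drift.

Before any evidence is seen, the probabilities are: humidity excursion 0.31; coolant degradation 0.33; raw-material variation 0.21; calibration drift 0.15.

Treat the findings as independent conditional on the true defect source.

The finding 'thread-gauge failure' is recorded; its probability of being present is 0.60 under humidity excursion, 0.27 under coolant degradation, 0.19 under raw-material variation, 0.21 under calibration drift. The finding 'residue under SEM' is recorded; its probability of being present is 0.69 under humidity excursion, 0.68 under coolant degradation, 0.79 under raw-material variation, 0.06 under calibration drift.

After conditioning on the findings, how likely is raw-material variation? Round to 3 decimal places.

0.142

For each hypothesis, the unnormalized posterior weight is prior × product of the finding likelihoods:
  humidity excursion: 0.31 × 0.60 × 0.69 = 0.12834
  coolant degradation: 0.33 × 0.27 × 0.68 = 0.060588
  raw-material variation: 0.21 × 0.19 × 0.79 = 0.031521
  calibration drift: 0.15 × 0.21 × 0.06 = 0.00189
The unnormalized weights sum to 0.22234.
P(raw-material variation | evidence) = 0.031521 / 0.22234 ≈ 0.142.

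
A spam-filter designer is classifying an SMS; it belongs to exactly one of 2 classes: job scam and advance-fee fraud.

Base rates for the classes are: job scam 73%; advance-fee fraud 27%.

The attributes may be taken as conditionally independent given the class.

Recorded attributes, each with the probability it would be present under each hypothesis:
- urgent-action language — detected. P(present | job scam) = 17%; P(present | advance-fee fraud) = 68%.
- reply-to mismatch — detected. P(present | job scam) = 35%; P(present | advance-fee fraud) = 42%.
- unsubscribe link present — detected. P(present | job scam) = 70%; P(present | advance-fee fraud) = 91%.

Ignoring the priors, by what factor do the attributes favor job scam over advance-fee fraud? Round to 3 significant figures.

0.160

Take the product of per-attribute likelihoods under each hypothesis, then divide.
  job scam: 0.17 × 0.35 × 0.70 = 0.04165
  advance-fee fraud: 0.68 × 0.42 × 0.91 = 0.2599
Bayes factor = 0.04165 / 0.2599 ≈ 0.160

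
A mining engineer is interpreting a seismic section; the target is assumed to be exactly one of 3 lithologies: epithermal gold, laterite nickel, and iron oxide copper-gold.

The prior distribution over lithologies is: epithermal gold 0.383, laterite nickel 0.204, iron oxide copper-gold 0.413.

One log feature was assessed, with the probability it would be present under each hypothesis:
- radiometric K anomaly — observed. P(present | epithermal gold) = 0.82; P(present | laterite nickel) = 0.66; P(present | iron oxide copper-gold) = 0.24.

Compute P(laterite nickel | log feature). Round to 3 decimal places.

0.246

Multiply each prior by the likelihood of the log feature:
  epithermal gold: 0.383 × 0.82 = 0.31406
  laterite nickel: 0.204 × 0.66 = 0.13464
  iron oxide copper-gold: 0.413 × 0.24 = 0.09912
Normalizing constant Z = 0.31406 + 0.13464 + 0.09912 = 0.54782.
P(laterite nickel | evidence) = 0.13464 / 0.54782 ≈ 0.246.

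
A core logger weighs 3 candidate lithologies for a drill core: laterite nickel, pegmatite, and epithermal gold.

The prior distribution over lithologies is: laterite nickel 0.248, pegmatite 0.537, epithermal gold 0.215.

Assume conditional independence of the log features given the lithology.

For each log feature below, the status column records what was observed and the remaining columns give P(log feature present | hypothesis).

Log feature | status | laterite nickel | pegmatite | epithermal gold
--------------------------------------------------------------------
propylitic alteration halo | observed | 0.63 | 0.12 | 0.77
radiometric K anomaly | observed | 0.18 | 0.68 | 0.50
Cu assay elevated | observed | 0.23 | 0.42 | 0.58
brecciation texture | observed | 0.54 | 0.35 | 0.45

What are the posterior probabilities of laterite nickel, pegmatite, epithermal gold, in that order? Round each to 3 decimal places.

By Bayes' rule with conditional independence, the unnormalized weight for each hypothesis is prior × ∏ likelihoods:
  laterite nickel: 0.248 × 0.63 × 0.18 × 0.23 × 0.54 = 0.0034929
  pegmatite: 0.537 × 0.12 × 0.68 × 0.42 × 0.35 = 0.0064414
  epithermal gold: 0.215 × 0.77 × 0.50 × 0.58 × 0.45 = 0.021604
The unnormalized weights sum to 0.031539.
P(laterite nickel | evidence) = 0.0034929 / 0.031539 ≈ 0.111
P(pegmatite | evidence) = 0.0064414 / 0.031539 ≈ 0.204
P(epithermal gold | evidence) = 0.021604 / 0.031539 ≈ 0.685

0.111, 0.204, 0.685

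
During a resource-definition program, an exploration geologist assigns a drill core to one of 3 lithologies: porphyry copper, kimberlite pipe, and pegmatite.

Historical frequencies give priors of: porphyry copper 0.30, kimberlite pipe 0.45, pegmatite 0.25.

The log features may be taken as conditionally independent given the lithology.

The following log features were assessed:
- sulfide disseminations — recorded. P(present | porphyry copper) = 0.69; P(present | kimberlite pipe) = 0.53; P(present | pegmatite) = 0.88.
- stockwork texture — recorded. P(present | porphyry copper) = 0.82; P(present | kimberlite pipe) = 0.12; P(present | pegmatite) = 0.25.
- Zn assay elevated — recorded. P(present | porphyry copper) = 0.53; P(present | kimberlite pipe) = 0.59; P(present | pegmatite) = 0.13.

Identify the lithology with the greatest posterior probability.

porphyry copper

For each hypothesis, the unnormalized posterior weight is prior × product of the log feature likelihoods:
  porphyry copper: 0.30 × 0.69 × 0.82 × 0.53 = 0.089962
  kimberlite pipe: 0.45 × 0.53 × 0.12 × 0.59 = 0.016886
  pegmatite: 0.25 × 0.88 × 0.25 × 0.13 = 0.00715
Marginal likelihood of the evidence = 0.114.
P(porphyry copper | evidence) ≈ 0.089962 / 0.114 ≈ 0.789
P(kimberlite pipe | evidence) ≈ 0.016886 / 0.114 ≈ 0.148
P(pegmatite | evidence) ≈ 0.00715 / 0.114 ≈ 0.063
The largest is 0.789, so porphyry copper is most probable.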